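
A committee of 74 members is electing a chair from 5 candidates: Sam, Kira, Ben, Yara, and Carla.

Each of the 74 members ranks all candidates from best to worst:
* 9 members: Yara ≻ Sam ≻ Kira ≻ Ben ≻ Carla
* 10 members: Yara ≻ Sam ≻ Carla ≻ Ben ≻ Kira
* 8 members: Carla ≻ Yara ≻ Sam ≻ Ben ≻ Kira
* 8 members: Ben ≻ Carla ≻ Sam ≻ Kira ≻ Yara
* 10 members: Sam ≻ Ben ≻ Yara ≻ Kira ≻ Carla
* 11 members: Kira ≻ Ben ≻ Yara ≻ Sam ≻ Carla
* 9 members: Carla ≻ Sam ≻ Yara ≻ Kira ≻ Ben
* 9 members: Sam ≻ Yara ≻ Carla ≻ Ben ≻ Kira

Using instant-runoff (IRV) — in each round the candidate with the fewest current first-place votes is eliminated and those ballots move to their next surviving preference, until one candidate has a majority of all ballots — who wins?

Yara

Round 1: Sam 19, Kira 11, Ben 8, Yara 19, Carla 17. Ben eliminated.
Round 2: Sam 19, Kira 11, Yara 19, Carla 25. Kira eliminated.
Round 3: Sam 19, Yara 30, Carla 25. Sam eliminated.
Round 4: Yara 49, Carla 25. Yara has a majority (≥38).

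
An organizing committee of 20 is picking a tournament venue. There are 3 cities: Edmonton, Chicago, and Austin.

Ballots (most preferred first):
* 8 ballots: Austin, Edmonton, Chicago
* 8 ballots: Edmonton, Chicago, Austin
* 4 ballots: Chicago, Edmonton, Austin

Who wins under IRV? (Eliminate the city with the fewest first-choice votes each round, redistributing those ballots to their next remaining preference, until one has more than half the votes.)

Edmonton

Round 1: Edmonton 8, Chicago 4, Austin 8. Chicago eliminated.
Round 2: Edmonton 12, Austin 8. Edmonton has a majority (≥11).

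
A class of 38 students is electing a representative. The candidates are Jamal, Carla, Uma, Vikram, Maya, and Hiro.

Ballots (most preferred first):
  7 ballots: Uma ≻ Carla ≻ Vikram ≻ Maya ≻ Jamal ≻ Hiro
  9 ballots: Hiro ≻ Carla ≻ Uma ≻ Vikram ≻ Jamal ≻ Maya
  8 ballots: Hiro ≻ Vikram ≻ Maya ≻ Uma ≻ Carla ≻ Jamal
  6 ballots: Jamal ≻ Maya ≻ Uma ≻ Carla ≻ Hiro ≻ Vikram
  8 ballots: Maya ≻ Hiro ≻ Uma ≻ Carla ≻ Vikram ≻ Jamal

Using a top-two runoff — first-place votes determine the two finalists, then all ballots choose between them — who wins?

Round 1 first-place votes: Jamal 6, Carla 0, Uma 7, Vikram 0, Maya 8, Hiro 17. Hiro and Maya advance.
Runoff: Hiro is ranked above Maya on 17 ballots, Maya above Hiro on 21.

Maya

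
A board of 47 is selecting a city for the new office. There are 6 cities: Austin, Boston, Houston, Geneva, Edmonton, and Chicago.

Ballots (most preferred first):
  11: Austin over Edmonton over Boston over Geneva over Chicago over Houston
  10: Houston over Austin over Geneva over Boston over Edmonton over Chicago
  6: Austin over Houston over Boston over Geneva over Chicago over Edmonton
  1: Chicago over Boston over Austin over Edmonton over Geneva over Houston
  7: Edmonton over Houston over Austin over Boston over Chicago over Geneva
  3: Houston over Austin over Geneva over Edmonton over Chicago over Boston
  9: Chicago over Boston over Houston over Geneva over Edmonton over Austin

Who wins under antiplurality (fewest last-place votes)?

Last-place votes: Austin 9, Boston 3, Houston 12, Geneva 7, Edmonton 6, Chicago 10.

Boston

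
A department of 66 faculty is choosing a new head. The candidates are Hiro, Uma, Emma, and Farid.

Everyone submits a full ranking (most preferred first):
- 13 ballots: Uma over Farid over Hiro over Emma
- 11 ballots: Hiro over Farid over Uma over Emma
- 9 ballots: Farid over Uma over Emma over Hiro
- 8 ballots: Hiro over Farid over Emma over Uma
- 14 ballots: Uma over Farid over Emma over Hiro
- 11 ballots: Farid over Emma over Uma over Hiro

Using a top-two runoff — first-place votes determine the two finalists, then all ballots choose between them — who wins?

Farid

Round 1 first-place votes: Hiro 19, Uma 27, Emma 0, Farid 20. Uma and Farid advance.
Runoff: Uma is ranked above Farid on 27 ballots, Farid above Uma on 39.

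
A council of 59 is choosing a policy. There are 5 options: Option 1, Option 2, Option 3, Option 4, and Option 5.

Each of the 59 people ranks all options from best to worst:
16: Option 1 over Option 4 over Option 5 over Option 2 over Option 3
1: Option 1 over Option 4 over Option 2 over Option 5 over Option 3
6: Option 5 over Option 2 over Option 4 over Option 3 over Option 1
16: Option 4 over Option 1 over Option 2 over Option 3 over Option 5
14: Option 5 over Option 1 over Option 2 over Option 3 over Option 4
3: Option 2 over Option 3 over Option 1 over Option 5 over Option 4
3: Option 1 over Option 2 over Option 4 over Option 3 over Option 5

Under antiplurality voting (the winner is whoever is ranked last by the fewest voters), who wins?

Option 2

Last-place votes: Option 1 6, Option 2 0, Option 3 17, Option 4 17, Option 5 19.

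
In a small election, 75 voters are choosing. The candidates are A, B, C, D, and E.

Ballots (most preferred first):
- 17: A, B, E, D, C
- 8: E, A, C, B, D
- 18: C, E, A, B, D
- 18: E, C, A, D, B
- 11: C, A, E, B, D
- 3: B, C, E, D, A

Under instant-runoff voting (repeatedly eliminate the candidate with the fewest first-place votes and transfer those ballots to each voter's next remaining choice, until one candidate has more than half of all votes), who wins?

Round 1: A 17, B 3, C 29, D 0, E 26. D eliminated.
Round 2: A 17, B 3, C 29, E 26. B eliminated.
Round 3: A 17, C 32, E 26. A eliminated.
Round 4: C 32, E 43. E has a majority (≥38).

E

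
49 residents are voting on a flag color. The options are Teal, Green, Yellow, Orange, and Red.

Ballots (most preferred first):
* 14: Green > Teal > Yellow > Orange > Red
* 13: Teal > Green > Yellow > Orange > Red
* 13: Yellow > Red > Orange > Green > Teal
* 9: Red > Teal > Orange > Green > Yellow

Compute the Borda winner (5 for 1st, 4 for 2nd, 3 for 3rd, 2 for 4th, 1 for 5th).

Teal: 14×4 + 13×5 + 13×1 + 9×4 = 170
Green: 14×5 + 13×4 + 13×2 + 9×2 = 166
Yellow: 14×3 + 13×3 + 13×5 + 9×1 = 155
Orange: 14×2 + 13×2 + 13×3 + 9×3 = 120
Red: 14×1 + 13×1 + 13×4 + 9×5 = 124

Teal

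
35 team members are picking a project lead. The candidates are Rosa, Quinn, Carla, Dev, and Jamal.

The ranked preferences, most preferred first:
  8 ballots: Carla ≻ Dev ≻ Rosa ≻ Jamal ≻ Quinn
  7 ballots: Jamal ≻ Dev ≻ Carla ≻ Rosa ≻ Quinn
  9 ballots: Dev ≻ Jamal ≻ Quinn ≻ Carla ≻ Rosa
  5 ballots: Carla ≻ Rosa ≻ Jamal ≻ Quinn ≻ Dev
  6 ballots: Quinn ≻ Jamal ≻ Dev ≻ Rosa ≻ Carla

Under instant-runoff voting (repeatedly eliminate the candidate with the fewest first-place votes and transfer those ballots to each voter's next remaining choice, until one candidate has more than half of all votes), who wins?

Jamal

Round 1: Rosa 0, Quinn 6, Carla 13, Dev 9, Jamal 7. Rosa eliminated.
Round 2: Quinn 6, Carla 13, Dev 9, Jamal 7. Quinn eliminated.
Round 3: Carla 13, Dev 9, Jamal 13. Dev eliminated.
Round 4: Carla 13, Jamal 22. Jamal has a majority (≥18).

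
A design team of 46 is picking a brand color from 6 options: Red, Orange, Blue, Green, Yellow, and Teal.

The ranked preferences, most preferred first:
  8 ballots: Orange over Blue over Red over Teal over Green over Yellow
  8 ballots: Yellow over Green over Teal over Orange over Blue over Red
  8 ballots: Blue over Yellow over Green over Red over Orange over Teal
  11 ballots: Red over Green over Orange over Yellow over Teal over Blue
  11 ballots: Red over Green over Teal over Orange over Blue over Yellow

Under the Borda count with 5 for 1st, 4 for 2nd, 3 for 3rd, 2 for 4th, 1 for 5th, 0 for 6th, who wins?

Green

Red: 8×3 + 8×0 + 8×2 + 11×5 + 11×5 = 150
Orange: 8×5 + 8×2 + 8×1 + 11×3 + 11×2 = 119
Blue: 8×4 + 8×1 + 8×5 + 11×0 + 11×1 = 91
Green: 8×1 + 8×4 + 8×3 + 11×4 + 11×4 = 152
Yellow: 8×0 + 8×5 + 8×4 + 11×2 + 11×0 = 94
Teal: 8×2 + 8×3 + 8×0 + 11×1 + 11×3 = 84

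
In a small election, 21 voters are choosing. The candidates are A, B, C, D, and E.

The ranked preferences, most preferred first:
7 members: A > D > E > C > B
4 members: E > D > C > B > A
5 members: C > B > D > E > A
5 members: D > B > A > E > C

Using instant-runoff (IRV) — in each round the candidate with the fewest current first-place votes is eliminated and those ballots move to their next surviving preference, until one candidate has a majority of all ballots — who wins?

D

Round 1: A 7, B 0, C 5, D 5, E 4. B eliminated.
Round 2: A 7, C 5, D 5, E 4. E eliminated.
Round 3: A 7, C 5, D 9. C eliminated.
Round 4: A 7, D 14. D has a majority (≥11).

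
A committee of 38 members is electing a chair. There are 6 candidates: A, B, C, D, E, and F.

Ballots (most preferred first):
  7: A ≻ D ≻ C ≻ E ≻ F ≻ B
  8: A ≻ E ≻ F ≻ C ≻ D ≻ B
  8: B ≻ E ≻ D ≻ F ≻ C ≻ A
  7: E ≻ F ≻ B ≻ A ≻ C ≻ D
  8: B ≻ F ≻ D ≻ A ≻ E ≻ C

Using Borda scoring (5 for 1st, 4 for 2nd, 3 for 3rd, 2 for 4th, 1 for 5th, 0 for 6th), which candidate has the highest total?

E

A: 7×5 + 8×5 + 8×0 + 7×2 + 8×2 = 105
B: 7×0 + 8×0 + 8×5 + 7×3 + 8×5 = 101
C: 7×3 + 8×2 + 8×1 + 7×1 + 8×0 = 52
D: 7×4 + 8×1 + 8×3 + 7×0 + 8×3 = 84
E: 7×2 + 8×4 + 8×4 + 7×5 + 8×1 = 121
F: 7×1 + 8×3 + 8×2 + 7×4 + 8×4 = 107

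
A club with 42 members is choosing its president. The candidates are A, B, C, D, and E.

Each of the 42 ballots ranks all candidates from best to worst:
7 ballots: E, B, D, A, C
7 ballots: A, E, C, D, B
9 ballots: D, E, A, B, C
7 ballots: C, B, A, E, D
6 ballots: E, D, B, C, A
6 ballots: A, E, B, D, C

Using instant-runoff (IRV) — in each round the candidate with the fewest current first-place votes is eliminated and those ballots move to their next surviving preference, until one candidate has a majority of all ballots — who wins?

Round 1: A 13, B 0, C 7, D 9, E 13. B eliminated.
Round 2: A 13, C 7, D 9, E 13. C eliminated.
Round 3: A 20, D 9, E 13. D eliminated.
Round 4: A 20, E 22. E has a majority (≥22).

E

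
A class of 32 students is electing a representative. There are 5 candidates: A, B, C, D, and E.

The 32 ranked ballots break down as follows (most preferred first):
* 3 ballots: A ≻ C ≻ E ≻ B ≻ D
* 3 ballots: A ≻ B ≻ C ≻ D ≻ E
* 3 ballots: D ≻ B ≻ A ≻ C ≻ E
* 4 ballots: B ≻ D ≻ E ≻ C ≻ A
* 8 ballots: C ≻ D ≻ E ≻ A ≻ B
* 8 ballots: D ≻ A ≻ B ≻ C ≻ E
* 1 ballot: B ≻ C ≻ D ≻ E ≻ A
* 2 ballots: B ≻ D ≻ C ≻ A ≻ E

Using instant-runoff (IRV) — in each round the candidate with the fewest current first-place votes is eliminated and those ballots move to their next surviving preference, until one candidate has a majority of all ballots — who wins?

Round 1: A 6, B 7, C 8, D 11, E 0. E eliminated.
Round 2: A 6, B 7, C 8, D 11. A eliminated.
Round 3: B 10, C 11, D 11. B eliminated.
Round 4: C 15, D 17. D has a majority (≥17).

D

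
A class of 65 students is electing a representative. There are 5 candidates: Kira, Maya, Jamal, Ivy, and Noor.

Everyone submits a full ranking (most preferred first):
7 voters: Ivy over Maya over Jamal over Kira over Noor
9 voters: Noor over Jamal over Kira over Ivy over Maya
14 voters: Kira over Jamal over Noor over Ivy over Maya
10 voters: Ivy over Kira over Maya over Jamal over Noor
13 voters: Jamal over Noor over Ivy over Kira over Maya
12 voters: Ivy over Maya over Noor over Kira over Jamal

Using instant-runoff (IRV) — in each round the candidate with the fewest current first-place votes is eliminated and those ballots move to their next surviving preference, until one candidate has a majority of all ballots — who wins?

Jamal

Round 1: Kira 14, Maya 0, Jamal 13, Ivy 29, Noor 9. Maya eliminated.
Round 2: Kira 14, Jamal 13, Ivy 29, Noor 9. Noor eliminated.
Round 3: Kira 14, Jamal 22, Ivy 29. Kira eliminated.
Round 4: Jamal 36, Ivy 29. Jamal has a majority (≥33).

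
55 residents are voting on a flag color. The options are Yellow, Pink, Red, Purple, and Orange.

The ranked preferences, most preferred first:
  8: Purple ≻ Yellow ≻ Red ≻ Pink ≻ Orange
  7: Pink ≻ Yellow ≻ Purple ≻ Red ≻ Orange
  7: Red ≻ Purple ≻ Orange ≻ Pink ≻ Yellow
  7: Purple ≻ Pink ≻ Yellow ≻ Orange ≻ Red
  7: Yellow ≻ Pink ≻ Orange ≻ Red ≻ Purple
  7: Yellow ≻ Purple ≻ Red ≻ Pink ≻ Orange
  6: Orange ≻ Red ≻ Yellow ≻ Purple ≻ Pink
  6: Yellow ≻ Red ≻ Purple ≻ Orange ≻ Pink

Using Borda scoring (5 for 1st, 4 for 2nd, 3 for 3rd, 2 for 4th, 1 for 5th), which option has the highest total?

Yellow

Yellow: 8×4 + 7×4 + 7×1 + 7×3 + 7×5 + 7×5 + 6×3 + 6×5 = 206
Pink: 8×2 + 7×5 + 7×2 + 7×4 + 7×4 + 7×2 + 6×1 + 6×1 = 147
Red: 8×3 + 7×2 + 7×5 + 7×1 + 7×2 + 7×3 + 6×4 + 6×4 = 163
Purple: 8×5 + 7×3 + 7×4 + 7×5 + 7×1 + 7×4 + 6×2 + 6×3 = 189
Orange: 8×1 + 7×1 + 7×3 + 7×2 + 7×3 + 7×1 + 6×5 + 6×2 = 120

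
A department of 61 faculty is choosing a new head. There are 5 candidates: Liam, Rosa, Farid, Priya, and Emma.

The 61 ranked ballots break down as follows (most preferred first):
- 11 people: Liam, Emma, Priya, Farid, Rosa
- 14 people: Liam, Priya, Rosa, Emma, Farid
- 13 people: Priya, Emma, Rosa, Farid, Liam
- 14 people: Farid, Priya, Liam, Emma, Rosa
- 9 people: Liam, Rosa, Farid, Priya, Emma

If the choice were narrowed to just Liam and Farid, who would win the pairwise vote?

Liam

Liam is ranked above Farid on 34 ballots; Farid above Liam on 27.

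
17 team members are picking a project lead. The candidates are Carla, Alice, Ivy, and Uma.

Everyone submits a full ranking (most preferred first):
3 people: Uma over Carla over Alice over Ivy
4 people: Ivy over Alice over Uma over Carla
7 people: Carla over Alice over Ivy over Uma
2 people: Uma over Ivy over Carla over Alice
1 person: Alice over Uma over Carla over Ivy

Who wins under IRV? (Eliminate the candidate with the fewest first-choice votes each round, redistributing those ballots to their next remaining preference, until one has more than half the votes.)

Round 1: Carla 7, Alice 1, Ivy 4, Uma 5. Alice eliminated.
Round 2: Carla 7, Ivy 4, Uma 6. Ivy eliminated.
Round 3: Carla 7, Uma 10. Uma has a majority (≥9).

Uma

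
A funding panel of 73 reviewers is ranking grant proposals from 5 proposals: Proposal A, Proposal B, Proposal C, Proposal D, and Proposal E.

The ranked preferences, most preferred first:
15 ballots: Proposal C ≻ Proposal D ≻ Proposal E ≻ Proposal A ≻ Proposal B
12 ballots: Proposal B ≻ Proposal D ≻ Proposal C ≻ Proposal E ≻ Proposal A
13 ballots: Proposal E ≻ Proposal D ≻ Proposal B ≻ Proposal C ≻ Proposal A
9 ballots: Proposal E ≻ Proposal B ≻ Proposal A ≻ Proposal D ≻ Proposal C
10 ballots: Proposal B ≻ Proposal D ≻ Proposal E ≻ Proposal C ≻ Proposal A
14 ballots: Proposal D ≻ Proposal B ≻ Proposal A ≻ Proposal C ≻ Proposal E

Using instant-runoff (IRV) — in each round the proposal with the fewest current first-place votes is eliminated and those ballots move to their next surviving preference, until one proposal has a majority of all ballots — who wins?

Proposal E

Round 1: Proposal A 0, Proposal B 22, Proposal C 15, Proposal D 14, Proposal E 22. Proposal A eliminated.
Round 2: Proposal B 22, Proposal C 15, Proposal D 14, Proposal E 22. Proposal D eliminated.
Round 3: Proposal B 36, Proposal C 15, Proposal E 22. Proposal C eliminated.
Round 4: Proposal B 36, Proposal E 37. Proposal E has a majority (≥37).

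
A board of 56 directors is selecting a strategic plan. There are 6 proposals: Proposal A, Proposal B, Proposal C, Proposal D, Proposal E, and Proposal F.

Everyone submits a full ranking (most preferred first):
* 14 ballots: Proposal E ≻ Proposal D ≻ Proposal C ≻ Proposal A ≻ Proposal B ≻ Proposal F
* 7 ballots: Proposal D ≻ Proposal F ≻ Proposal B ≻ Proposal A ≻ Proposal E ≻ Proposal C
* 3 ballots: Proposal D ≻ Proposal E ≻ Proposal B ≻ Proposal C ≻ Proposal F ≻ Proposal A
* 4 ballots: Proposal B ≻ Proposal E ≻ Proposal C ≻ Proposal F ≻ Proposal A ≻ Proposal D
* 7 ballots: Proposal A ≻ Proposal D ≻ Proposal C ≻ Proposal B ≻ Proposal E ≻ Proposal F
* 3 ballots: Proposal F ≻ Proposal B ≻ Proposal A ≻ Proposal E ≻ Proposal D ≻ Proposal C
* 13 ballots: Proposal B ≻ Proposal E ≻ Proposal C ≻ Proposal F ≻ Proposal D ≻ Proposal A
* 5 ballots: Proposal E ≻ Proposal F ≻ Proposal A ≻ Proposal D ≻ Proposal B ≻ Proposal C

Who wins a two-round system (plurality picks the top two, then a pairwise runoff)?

Round 1 first-place votes: Proposal A 7, Proposal B 17, Proposal C 0, Proposal D 10, Proposal E 19, Proposal F 3. Proposal E and Proposal B advance.
Runoff: Proposal E is ranked above Proposal B on 22 ballots, Proposal B above Proposal E on 34.

Proposal B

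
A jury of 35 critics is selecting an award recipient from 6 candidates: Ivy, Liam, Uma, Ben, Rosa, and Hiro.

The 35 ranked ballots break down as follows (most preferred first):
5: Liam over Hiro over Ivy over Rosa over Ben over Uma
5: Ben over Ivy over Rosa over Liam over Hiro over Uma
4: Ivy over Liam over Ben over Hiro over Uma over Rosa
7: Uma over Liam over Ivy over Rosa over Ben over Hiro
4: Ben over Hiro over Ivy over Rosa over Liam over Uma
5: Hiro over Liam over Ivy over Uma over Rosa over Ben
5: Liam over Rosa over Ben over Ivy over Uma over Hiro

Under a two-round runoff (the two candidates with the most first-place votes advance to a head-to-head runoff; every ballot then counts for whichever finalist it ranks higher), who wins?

Round 1 first-place votes: Ivy 4, Liam 10, Uma 7, Ben 9, Rosa 0, Hiro 5. Liam and Ben advance.
Runoff: Liam is ranked above Ben on 26 ballots, Ben above Liam on 9.

Liam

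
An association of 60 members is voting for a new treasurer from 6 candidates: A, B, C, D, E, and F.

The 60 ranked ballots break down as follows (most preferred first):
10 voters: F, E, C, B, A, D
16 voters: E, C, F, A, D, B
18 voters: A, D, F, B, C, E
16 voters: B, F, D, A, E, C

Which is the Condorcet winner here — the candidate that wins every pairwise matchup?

F vs A: 42–18
F vs B: 44–16
F vs C: 44–16
F vs D: 42–18
F vs E: 44–16
F beats every other candidate.

F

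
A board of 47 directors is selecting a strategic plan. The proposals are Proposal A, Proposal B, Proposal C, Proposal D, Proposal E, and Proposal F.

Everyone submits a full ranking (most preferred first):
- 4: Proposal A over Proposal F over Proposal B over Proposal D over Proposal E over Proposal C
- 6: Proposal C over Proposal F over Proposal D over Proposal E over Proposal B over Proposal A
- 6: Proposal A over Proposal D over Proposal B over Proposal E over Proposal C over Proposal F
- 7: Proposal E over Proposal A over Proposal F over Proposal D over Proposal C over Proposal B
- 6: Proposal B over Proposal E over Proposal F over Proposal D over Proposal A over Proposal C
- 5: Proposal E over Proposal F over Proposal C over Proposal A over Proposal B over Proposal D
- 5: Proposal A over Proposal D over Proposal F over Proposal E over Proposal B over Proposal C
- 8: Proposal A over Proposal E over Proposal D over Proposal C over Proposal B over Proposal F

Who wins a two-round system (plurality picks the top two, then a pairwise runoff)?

Round 1 first-place votes: Proposal A 23, Proposal B 6, Proposal C 6, Proposal D 0, Proposal E 12, Proposal F 0. Proposal A and Proposal E advance.
Runoff: Proposal A is ranked above Proposal E on 23 ballots, Proposal E above Proposal A on 24.

Proposal E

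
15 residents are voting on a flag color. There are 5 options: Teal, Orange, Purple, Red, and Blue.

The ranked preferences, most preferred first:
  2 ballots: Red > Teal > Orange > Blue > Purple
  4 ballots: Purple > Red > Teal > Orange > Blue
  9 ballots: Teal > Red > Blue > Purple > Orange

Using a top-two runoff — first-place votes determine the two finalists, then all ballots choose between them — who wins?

Teal

Round 1 first-place votes: Teal 9, Orange 0, Purple 4, Red 2, Blue 0. Teal and Purple advance.
Runoff: Teal is ranked above Purple on 11 ballots, Purple above Teal on 4.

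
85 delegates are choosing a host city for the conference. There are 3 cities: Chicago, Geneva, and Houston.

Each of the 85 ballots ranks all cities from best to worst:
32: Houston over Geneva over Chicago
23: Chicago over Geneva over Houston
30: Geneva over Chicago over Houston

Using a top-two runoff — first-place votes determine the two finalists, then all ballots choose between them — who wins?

Round 1 first-place votes: Chicago 23, Geneva 30, Houston 32. Houston and Geneva advance.
Runoff: Houston is ranked above Geneva on 32 ballots, Geneva above Houston on 53.

Geneva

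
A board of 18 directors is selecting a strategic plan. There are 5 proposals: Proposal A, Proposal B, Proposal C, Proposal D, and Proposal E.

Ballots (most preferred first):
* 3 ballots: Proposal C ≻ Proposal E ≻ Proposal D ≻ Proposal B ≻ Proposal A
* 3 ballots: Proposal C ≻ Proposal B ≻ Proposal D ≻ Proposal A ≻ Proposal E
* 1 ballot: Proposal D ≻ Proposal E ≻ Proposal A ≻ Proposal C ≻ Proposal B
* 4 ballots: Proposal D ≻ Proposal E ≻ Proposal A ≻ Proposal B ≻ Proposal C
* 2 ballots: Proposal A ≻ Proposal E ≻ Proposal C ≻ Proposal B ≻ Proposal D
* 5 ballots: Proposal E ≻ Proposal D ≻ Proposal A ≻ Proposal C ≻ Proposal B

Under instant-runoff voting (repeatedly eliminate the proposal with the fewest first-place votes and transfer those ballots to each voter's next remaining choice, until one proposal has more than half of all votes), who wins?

Proposal E

Round 1: Proposal A 2, Proposal B 0, Proposal C 6, Proposal D 5, Proposal E 5. Proposal B eliminated.
Round 2: Proposal A 2, Proposal C 6, Proposal D 5, Proposal E 5. Proposal A eliminated.
Round 3: Proposal C 6, Proposal D 5, Proposal E 7. Proposal D eliminated.
Round 4: Proposal C 6, Proposal E 12. Proposal E has a majority (≥10).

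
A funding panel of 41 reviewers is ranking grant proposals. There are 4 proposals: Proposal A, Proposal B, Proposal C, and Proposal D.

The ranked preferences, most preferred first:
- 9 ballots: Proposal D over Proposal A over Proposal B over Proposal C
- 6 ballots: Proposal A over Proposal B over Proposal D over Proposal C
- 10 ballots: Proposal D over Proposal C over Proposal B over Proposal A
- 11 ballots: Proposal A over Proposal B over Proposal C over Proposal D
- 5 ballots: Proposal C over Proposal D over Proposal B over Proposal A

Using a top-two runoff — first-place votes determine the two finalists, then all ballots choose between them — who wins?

Proposal D

Round 1 first-place votes: Proposal A 17, Proposal B 0, Proposal C 5, Proposal D 19. Proposal D and Proposal A advance.
Runoff: Proposal D is ranked above Proposal A on 24 ballots, Proposal A above Proposal D on 17.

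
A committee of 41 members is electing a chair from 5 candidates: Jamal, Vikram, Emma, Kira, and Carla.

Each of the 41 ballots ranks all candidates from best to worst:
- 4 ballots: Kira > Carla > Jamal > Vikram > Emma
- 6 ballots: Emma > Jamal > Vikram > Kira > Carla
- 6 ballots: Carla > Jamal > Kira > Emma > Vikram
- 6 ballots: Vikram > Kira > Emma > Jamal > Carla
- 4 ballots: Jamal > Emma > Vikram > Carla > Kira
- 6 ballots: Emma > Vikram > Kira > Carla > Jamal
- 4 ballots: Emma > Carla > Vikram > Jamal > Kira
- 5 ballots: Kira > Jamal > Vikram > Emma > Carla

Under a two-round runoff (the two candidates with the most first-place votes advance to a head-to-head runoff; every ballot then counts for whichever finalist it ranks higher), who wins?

Kira

Round 1 first-place votes: Jamal 4, Vikram 6, Emma 16, Kira 9, Carla 6. Emma and Kira advance.
Runoff: Emma is ranked above Kira on 20 ballots, Kira above Emma on 21.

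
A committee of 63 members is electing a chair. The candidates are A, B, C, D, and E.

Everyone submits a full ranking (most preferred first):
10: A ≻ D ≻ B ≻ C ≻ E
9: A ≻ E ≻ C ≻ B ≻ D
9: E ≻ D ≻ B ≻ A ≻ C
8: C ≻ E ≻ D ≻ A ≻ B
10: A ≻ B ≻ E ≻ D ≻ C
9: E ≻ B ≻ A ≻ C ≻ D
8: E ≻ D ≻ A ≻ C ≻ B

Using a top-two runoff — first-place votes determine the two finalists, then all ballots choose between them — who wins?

Round 1 first-place votes: A 29, B 0, C 8, D 0, E 26. A and E advance.
Runoff: A is ranked above E on 29 ballots, E above A on 34.

E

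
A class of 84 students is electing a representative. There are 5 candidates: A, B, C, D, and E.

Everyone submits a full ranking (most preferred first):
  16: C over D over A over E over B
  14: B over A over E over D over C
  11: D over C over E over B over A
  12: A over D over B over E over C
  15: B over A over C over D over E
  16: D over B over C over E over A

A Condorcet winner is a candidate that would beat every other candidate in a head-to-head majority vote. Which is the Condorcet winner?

D vs A: 43–41
D vs B: 55–29
D vs C: 53–31
D vs E: 70–14
D beats every other candidate.

D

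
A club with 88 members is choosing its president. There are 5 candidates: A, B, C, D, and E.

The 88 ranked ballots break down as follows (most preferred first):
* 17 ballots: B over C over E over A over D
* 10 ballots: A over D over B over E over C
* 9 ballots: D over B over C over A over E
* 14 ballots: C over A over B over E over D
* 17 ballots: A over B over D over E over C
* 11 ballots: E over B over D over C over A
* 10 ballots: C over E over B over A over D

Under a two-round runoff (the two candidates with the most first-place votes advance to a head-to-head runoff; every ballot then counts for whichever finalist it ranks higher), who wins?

Round 1 first-place votes: A 27, B 17, C 24, D 9, E 11. A and C advance.
Runoff: A is ranked above C on 27 ballots, C above A on 61.

C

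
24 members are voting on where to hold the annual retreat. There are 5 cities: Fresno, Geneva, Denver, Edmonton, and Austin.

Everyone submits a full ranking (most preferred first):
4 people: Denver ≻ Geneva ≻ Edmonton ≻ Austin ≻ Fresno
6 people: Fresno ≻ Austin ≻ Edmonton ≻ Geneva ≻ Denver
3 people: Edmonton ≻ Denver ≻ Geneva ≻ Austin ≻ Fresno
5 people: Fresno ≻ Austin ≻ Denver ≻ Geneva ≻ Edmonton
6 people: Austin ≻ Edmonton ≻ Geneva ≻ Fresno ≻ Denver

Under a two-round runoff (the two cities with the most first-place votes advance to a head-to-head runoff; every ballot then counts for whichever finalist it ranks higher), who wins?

Austin

Round 1 first-place votes: Fresno 11, Geneva 0, Denver 4, Edmonton 3, Austin 6. Fresno and Austin advance.
Runoff: Fresno is ranked above Austin on 11 ballots, Austin above Fresno on 13.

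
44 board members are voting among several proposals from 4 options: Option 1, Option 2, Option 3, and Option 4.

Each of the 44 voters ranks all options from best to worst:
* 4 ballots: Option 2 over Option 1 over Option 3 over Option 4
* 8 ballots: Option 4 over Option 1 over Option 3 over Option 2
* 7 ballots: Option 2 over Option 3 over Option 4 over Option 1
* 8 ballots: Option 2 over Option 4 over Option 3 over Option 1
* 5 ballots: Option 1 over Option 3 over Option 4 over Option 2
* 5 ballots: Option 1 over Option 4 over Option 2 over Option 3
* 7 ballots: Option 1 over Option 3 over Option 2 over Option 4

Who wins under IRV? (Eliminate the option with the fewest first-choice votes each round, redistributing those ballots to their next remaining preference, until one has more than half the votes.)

Round 1: Option 1 17, Option 2 19, Option 3 0, Option 4 8. Option 3 eliminated.
Round 2: Option 1 17, Option 2 19, Option 4 8. Option 4 eliminated.
Round 3: Option 1 25, Option 2 19. Option 1 has a majority (≥23).

Option 1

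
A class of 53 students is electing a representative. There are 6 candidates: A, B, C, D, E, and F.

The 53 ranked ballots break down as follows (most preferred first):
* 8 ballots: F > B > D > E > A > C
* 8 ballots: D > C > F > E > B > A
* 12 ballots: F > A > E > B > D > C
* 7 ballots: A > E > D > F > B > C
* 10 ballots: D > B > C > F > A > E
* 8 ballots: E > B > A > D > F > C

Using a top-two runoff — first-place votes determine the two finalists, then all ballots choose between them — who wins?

Round 1 first-place votes: A 7, B 0, C 0, D 18, E 8, F 20. F and D advance.
Runoff: F is ranked above D on 20 ballots, D above F on 33.

D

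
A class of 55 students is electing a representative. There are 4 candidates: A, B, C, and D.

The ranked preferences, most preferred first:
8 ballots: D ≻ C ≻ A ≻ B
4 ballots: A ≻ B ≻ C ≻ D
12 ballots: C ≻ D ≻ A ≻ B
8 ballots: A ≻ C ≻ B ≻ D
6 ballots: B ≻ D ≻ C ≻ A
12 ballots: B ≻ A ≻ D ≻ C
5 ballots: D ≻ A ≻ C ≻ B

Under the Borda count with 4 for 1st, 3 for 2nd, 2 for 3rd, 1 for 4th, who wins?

A

A: 8×2 + 4×4 + 12×2 + 8×4 + 6×1 + 12×3 + 5×3 = 145
B: 8×1 + 4×3 + 12×1 + 8×2 + 6×4 + 12×4 + 5×1 = 125
C: 8×3 + 4×2 + 12×4 + 8×3 + 6×2 + 12×1 + 5×2 = 138
D: 8×4 + 4×1 + 12×3 + 8×1 + 6×3 + 12×2 + 5×4 = 142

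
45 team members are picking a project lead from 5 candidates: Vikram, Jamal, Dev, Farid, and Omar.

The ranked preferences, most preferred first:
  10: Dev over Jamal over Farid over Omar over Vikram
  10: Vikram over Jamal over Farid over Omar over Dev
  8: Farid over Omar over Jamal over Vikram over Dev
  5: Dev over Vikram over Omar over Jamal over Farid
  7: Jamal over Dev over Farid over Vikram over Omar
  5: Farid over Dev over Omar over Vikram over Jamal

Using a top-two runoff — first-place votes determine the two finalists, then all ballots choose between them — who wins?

Round 1 first-place votes: Vikram 10, Jamal 7, Dev 15, Farid 13, Omar 0. Dev and Farid advance.
Runoff: Dev is ranked above Farid on 22 ballots, Farid above Dev on 23.

Farid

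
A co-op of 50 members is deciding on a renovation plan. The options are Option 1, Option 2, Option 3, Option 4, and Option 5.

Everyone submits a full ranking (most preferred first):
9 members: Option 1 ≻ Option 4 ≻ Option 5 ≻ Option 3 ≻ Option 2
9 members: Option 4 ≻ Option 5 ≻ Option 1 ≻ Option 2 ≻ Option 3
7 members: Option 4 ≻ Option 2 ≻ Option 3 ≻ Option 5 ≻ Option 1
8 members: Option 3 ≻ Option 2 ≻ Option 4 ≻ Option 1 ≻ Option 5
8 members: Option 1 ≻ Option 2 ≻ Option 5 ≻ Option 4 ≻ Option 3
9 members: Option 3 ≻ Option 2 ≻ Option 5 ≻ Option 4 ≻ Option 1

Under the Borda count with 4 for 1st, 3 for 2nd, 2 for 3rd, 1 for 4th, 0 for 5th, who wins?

Option 1: 9×4 + 9×2 + 7×0 + 8×1 + 8×4 + 9×0 = 94
Option 2: 9×0 + 9×1 + 7×3 + 8×3 + 8×3 + 9×3 = 105
Option 3: 9×1 + 9×0 + 7×2 + 8×4 + 8×0 + 9×4 = 91
Option 4: 9×3 + 9×4 + 7×4 + 8×2 + 8×1 + 9×1 = 124
Option 5: 9×2 + 9×3 + 7×1 + 8×0 + 8×2 + 9×2 = 86

Option 4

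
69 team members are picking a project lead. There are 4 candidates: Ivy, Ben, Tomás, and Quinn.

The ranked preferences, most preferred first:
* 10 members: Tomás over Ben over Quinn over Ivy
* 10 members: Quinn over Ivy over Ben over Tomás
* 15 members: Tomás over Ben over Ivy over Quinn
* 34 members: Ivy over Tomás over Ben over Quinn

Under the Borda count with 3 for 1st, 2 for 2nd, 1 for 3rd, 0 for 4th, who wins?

Ivy: 10×0 + 10×2 + 15×1 + 34×3 = 137
Ben: 10×2 + 10×1 + 15×2 + 34×1 = 94
Tomás: 10×3 + 10×0 + 15×3 + 34×2 = 143
Quinn: 10×1 + 10×3 + 15×0 + 34×0 = 40

Tomás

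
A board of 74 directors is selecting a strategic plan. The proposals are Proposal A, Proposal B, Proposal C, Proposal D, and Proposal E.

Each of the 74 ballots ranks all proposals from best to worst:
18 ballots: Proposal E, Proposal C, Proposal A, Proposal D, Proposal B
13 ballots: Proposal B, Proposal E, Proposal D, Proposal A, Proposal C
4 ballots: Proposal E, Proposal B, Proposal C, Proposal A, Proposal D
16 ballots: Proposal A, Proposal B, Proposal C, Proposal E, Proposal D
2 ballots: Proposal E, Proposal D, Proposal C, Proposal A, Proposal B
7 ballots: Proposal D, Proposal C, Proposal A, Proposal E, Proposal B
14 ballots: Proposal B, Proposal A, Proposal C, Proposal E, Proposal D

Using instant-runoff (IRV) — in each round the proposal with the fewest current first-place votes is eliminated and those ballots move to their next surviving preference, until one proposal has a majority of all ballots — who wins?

Proposal B

Round 1: Proposal A 16, Proposal B 27, Proposal C 0, Proposal D 7, Proposal E 24. Proposal C eliminated.
Round 2: Proposal A 16, Proposal B 27, Proposal D 7, Proposal E 24. Proposal D eliminated.
Round 3: Proposal A 23, Proposal B 27, Proposal E 24. Proposal A eliminated.
Round 4: Proposal B 43, Proposal E 31. Proposal B has a majority (≥38).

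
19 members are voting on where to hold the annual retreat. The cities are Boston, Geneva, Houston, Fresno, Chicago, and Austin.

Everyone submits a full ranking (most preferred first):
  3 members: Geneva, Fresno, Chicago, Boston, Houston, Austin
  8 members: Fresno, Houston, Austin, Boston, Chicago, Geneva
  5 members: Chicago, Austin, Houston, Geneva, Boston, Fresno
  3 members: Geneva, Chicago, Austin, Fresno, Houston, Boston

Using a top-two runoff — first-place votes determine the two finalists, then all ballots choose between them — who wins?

Geneva

Round 1 first-place votes: Boston 0, Geneva 6, Houston 0, Fresno 8, Chicago 5, Austin 0. Fresno and Geneva advance.
Runoff: Fresno is ranked above Geneva on 8 ballots, Geneva above Fresno on 11.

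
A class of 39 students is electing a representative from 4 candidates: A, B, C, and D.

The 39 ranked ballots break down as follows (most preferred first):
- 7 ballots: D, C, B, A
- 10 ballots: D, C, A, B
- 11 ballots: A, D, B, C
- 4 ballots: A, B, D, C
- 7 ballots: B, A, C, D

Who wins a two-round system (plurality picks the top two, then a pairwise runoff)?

A

Round 1 first-place votes: A 15, B 7, C 0, D 17. D and A advance.
Runoff: D is ranked above A on 17 ballots, A above D on 22.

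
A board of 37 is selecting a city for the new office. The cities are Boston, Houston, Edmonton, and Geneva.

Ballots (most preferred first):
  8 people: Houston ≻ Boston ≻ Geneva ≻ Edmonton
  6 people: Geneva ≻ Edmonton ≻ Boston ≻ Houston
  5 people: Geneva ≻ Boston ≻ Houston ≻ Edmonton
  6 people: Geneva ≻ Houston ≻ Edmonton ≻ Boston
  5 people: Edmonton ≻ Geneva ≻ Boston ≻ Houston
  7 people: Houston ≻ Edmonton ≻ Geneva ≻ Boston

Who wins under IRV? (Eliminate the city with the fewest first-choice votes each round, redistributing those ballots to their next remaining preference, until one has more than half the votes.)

Geneva

Round 1: Boston 0, Houston 15, Edmonton 5, Geneva 17. Boston eliminated.
Round 2: Houston 15, Edmonton 5, Geneva 17. Edmonton eliminated.
Round 3: Houston 15, Geneva 22. Geneva has a majority (≥19).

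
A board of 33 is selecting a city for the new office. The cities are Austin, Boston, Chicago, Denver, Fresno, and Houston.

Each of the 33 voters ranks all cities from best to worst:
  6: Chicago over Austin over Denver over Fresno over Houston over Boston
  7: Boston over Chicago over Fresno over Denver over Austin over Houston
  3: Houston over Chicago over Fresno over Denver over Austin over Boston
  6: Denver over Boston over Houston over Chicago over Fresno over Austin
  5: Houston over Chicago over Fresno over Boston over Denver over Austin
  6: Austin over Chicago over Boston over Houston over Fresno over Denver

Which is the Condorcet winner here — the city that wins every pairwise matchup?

Chicago

Chicago vs Austin: 27–6
Chicago vs Boston: 20–13
Chicago vs Denver: 27–6
Chicago vs Fresno: 33–0
Chicago vs Houston: 19–14
Chicago beats every other city.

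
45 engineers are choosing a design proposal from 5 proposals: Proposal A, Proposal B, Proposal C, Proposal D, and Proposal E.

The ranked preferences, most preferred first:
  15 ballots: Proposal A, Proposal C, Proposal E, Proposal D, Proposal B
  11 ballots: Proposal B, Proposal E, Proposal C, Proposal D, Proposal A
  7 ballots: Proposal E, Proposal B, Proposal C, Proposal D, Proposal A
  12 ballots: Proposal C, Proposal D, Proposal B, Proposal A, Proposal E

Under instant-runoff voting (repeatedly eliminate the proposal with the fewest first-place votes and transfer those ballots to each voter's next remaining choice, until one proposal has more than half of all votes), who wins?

Proposal B

Round 1: Proposal A 15, Proposal B 11, Proposal C 12, Proposal D 0, Proposal E 7. Proposal D eliminated.
Round 2: Proposal A 15, Proposal B 11, Proposal C 12, Proposal E 7. Proposal E eliminated.
Round 3: Proposal A 15, Proposal B 18, Proposal C 12. Proposal C eliminated.
Round 4: Proposal A 15, Proposal B 30. Proposal B has a majority (≥23).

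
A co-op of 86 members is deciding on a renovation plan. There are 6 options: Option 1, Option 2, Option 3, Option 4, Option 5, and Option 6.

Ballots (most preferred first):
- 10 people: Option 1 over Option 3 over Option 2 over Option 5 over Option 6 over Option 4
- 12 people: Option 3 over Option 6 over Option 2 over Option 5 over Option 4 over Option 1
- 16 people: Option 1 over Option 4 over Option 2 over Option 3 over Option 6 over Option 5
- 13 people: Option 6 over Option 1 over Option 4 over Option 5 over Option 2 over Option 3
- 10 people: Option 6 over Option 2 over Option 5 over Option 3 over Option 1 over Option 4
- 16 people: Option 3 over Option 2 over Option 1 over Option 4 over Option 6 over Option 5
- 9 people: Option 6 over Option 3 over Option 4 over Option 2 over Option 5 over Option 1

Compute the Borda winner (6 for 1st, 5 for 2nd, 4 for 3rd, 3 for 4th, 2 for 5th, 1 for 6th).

Option 3

Option 1: 10×6 + 12×1 + 16×6 + 13×5 + 10×2 + 16×4 + 9×1 = 326
Option 2: 10×4 + 12×4 + 16×4 + 13×2 + 10×5 + 16×5 + 9×3 = 335
Option 3: 10×5 + 12×6 + 16×3 + 13×1 + 10×3 + 16×6 + 9×5 = 354
Option 4: 10×1 + 12×2 + 16×5 + 13×4 + 10×1 + 16×3 + 9×4 = 260
Option 5: 10×3 + 12×3 + 16×1 + 13×3 + 10×4 + 16×1 + 9×2 = 195
Option 6: 10×2 + 12×5 + 16×2 + 13×6 + 10×6 + 16×2 + 9×6 = 336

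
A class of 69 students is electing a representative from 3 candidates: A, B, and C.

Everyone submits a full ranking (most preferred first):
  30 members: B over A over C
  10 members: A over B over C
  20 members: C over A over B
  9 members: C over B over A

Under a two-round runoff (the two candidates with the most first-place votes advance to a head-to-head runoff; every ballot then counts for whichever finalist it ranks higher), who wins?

Round 1 first-place votes: A 10, B 30, C 29. B and C advance.
Runoff: B is ranked above C on 40 ballots, C above B on 29.

B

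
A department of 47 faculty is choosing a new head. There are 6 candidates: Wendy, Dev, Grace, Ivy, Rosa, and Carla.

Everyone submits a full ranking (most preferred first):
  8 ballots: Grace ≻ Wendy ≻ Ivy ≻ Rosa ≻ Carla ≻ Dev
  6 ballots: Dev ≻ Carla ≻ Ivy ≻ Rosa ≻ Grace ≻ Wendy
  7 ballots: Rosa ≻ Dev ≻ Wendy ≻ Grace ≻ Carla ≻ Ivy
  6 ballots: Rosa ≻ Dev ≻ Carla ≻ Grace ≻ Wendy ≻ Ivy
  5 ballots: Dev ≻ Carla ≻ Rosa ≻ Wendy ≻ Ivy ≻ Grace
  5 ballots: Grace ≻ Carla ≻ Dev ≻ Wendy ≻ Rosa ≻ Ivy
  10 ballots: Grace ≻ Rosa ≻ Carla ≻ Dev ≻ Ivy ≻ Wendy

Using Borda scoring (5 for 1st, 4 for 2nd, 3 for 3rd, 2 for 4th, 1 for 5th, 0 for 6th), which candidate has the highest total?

Rosa

Wendy: 8×4 + 6×0 + 7×3 + 6×1 + 5×2 + 5×2 + 10×0 = 79
Dev: 8×0 + 6×5 + 7×4 + 6×4 + 5×5 + 5×3 + 10×2 = 142
Grace: 8×5 + 6×1 + 7×2 + 6×2 + 5×0 + 5×5 + 10×5 = 147
Ivy: 8×3 + 6×3 + 7×0 + 6×0 + 5×1 + 5×0 + 10×1 = 57
Rosa: 8×2 + 6×2 + 7×5 + 6×5 + 5×3 + 5×1 + 10×4 = 153
Carla: 8×1 + 6×4 + 7×1 + 6×3 + 5×4 + 5×4 + 10×3 = 127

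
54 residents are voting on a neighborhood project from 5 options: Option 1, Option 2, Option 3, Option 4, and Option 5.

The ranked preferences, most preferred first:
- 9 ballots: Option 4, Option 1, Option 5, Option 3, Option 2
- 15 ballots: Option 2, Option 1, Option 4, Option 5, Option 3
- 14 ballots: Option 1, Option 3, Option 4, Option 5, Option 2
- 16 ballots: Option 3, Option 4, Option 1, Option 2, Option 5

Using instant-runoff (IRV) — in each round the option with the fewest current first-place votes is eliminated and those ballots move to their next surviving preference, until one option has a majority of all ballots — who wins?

Option 1

Round 1: Option 1 14, Option 2 15, Option 3 16, Option 4 9, Option 5 0. Option 5 eliminated.
Round 2: Option 1 14, Option 2 15, Option 3 16, Option 4 9. Option 4 eliminated.
Round 3: Option 1 23, Option 2 15, Option 3 16. Option 2 eliminated.
Round 4: Option 1 38, Option 3 16. Option 1 has a majority (≥28).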